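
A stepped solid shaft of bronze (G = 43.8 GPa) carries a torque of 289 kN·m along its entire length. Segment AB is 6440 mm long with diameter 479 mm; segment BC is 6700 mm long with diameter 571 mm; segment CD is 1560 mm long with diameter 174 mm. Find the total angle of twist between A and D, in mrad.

J_AB = π(0.479)⁴/32 = 5.17×10^-3 m⁴; J_BC = π(0.571)⁴/32 = 0.0104 m⁴; J_CD = π(0.174)⁴/32 = 9.00×10^-5 m⁴.
θ = (T/G)·Σ L_i/J_i = (289000/43.8×10⁹)·(6.44/5.17×10^-3 + 6.70/0.0104 + 1.56/9.00×10^-5) = 0.1268 rad.

127 mrad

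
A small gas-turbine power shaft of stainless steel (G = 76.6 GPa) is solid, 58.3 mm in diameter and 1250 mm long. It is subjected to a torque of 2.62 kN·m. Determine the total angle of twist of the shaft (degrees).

2.16°

J = πd⁴/32 = π(0.0583)⁴/32 = 1.134×10^-6 m⁴.
θ = T·L/(G·J) = 2620 × 1.25 / (76.6×10⁹ × 1.134×10^-6) = 0.03770 rad.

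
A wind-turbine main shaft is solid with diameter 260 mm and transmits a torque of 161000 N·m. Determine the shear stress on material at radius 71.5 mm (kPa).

J = πd⁴/32 = π(0.260)⁴/32 = 4.486×10^-4 m⁴.
Shear stress varies linearly with radius: τ = T·r/J = 161000 × 0.0715 / 4.486×10^-4 = 2.566×10^7 Pa.

25700 kPa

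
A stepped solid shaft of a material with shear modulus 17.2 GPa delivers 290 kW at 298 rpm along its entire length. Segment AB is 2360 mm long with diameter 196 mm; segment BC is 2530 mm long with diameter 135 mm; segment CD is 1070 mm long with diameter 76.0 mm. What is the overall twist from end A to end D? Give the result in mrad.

227 mrad

ω = 2π·298/60 = 31.21 rad/s, so T = P/ω = 290×10³ / 31.21 = 9293 N·m.
J_AB = π(0.196)⁴/32 = 1.45×10^-4 m⁴; J_BC = π(0.135)⁴/32 = 3.26×10^-5 m⁴; J_CD = π(0.0760)⁴/32 = 3.28×10^-6 m⁴.
θ = (T/G)·Σ L_i/J_i = (9293/17.2×10⁹)·(2.36/1.45×10^-4 + 2.53/3.26×10^-5 + 1.07/3.28×10^-6) = 0.2272 rad.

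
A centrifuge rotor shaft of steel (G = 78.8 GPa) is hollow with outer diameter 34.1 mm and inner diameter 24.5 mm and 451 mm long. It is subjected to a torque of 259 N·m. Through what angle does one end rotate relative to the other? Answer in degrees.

0.872°

J = π(d_o⁴ − d_i⁴)/32 = π(0.0341⁴ − 0.0245⁴)/32 = 9.737×10^-8 m⁴.
θ = T·L/(G·J) = 259.0 × 0.451 / (78.8×10⁹ × 9.737×10^-8) = 0.01522 rad.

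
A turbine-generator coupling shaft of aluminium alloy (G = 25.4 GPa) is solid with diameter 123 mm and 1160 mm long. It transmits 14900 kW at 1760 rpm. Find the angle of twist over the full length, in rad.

ω = 2π·1760/60 = 184.3 rad/s, so T = P/ω = 14900×10³ / 184.3 = 80840 N·m.
J = πd⁴/32 = π(0.123)⁴/32 = 2.247×10^-5 m⁴.
θ = T·L/(G·J) = 80840 × 1.16 / (25.4×10⁹ × 2.247×10^-5) = 0.1643 rad.

0.164 rad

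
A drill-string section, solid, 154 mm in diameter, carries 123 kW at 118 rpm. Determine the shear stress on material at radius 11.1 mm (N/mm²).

2.00 N/mm²

ω = 2π·118/60 = 12.36 rad/s, so T = P/ω = 123×10³ / 12.36 = 9954 N·m.
J = πd⁴/32 = π(0.154)⁴/32 = 5.522×10^-5 m⁴.
Shear stress varies linearly with radius: τ = T·r/J = 9954 × 0.0111 / 5.522×10^-5 = 2.001×10^6 Pa.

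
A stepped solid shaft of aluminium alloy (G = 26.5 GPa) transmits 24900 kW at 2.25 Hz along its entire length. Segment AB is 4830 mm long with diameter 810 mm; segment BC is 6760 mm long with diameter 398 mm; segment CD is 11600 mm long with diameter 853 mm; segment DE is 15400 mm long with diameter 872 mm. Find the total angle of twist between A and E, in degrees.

ω = 2π·2.25 = 14.14 rad/s, so T = P/ω = 24900×10³ / 14.14 = 1.761e6 N·m.
J_AB = π(0.810)⁴/32 = 0.0423 m⁴; J_BC = π(0.398)⁴/32 = 2.46×10^-3 m⁴; J_CD = π(0.853)⁴/32 = 0.0520 m⁴; J_DE = π(0.872)⁴/32 = 0.0568 m⁴.
θ = (T/G)·Σ L_i/J_i = (1.761e6/26.5×10⁹)·(4.83/0.0423 + 6.76/2.46×10^-3 + 11.6/0.0520 + 15.4/0.0568) = 0.2229 rad.

12.8°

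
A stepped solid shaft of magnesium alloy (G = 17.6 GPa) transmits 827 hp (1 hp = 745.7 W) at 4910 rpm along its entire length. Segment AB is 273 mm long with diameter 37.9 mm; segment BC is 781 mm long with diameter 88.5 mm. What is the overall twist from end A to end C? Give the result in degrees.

5.77°

ω = 2π·4910/60 = 514.2 rad/s, so T = P/ω = 827×745.7 / 514.2 = 1199 N·m.
J_AB = π(0.0379)⁴/32 = 2.03×10^-7 m⁴; J_BC = π(0.0885)⁴/32 = 6.02×10^-6 m⁴.
θ = (T/G)·Σ L_i/J_i = (1199/17.6×10⁹)·(0.273/2.03×10^-7 + 0.781/6.02×10^-6) = 0.1007 rad.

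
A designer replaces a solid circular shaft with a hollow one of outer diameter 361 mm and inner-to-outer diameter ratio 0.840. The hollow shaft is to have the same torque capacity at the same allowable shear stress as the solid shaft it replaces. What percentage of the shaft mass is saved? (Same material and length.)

53.4 %

Equal τ_max and T ⇒ the solid shaft needs d_s³ = d_o³(1−k⁴), so d_s = 361·(1−0.840⁴)^(1/3) = 286.9 mm.
Area ratio A_h/A_s = d_o²(1−k²)/d_s² = (1−k²)/(1−k⁴)^(2/3) = 0.4660.
Mass saving = 1 − 0.4660 = 53.4 %.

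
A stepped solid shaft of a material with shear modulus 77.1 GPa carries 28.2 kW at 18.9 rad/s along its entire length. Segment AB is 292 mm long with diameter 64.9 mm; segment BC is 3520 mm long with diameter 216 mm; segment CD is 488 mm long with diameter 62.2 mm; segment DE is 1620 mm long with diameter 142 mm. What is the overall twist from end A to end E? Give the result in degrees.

0.617°

ω = 18.9 rad/s, so T = P/ω = 28.2×10³ / 18.90 = 1492 N·m.
J_AB = π(0.0649)⁴/32 = 1.74×10^-6 m⁴; J_BC = π(0.216)⁴/32 = 2.14×10^-4 m⁴; J_CD = π(0.0622)⁴/32 = 1.47×10^-6 m⁴; J_DE = π(0.142)⁴/32 = 3.99×10^-5 m⁴.
θ = (T/G)·Σ L_i/J_i = (1492/77.1×10⁹)·(0.292/1.74×10^-6 + 3.52/2.14×10^-4 + 0.488/1.47×10^-6 + 1.62/3.99×10^-5) = 0.01078 rad.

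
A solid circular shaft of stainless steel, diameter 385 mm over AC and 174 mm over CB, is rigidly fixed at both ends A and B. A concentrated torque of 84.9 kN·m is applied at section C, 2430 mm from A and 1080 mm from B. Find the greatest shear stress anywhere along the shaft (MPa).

Compatibility: T_A·a/J_AC = T_B·b/J_CB with T_A + T_B = T₀.
J_AC = 2.16×10^-3 m⁴, J_CB = 9.00×10^-5 m⁴, so T_A = T₀·(J_AC/a)/((J_AC/a)+(J_CB/b)) = 77610 N·m, T_B = 7286 N·m.
τ in each portion: τ_AC = 6.93×10^6 Pa, τ_CB = 7.04×10^6 Pa; maximum is in CB.
τ_max = T_CB·r/J = 7286·0.0870/9.00×10^-5 = 7.044×10^6 Pa.

7.04 MPa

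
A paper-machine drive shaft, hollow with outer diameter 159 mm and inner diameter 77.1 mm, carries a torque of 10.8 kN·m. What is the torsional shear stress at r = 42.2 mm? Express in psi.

1120 psi

J = π(d_o⁴ − d_i⁴)/32 = π(0.159⁴ − 0.0771⁴)/32 = 5.928×10^-5 m⁴.
Shear stress varies linearly with radius: τ = T·r/J = 10800 × 0.0422 / 5.928×10^-5 = 7.689×10^6 Pa.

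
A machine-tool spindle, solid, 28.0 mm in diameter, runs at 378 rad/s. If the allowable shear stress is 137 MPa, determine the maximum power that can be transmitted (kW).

223 kW

J = πd⁴/32 = π(0.0280)⁴/32 = 6.034×10^-8 m⁴.
T_max = τ_allow·J/r = 1.37×10^8 × 6.034×10^-8 / 0.0140 = 590.5 N·m.
ω = 378 rad/s, so P_max = T_max·ω = 2.232×10^5 W.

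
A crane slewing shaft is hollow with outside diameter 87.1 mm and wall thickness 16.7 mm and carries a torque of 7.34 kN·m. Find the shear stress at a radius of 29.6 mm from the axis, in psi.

6520 psi

J = π(d_o⁴ − d_i⁴)/32 = π(0.0871⁴ − 0.0537⁴)/32 = 4.834×10^-6 m⁴.
Shear stress varies linearly with radius: τ = T·r/J = 7340 × 0.0296 / 4.834×10^-6 = 4.495×10^7 Pa.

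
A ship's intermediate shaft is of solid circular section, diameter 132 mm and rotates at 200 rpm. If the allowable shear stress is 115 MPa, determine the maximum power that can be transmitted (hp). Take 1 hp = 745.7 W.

J = πd⁴/32 = π(0.132)⁴/32 = 2.981×10^-5 m⁴.
T_max = τ_allow·J/r = 1.15×10^8 × 2.981×10^-5 / 0.0660 = 51930 N·m.
ω = 2π·200/60 = 20.94 rad/s, so P_max = T_max·ω = 1.088×10^6 W.

1460 hp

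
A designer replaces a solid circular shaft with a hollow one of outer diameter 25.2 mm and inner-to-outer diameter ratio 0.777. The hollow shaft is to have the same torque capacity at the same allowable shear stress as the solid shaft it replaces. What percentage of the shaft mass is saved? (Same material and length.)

46.4 %

Equal τ_max and T ⇒ the solid shaft needs d_s³ = d_o³(1−k⁴), so d_s = 25.2·(1−0.777⁴)^(1/3) = 21.67 mm.
Area ratio A_h/A_s = d_o²(1−k²)/d_s² = (1−k²)/(1−k⁴)^(2/3) = 0.5361.
Mass saving = 1 − 0.5361 = 46.4 %.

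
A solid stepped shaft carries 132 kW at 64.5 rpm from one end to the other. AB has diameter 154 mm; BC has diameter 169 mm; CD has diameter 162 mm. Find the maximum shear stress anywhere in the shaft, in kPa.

27300 kPa

ω = 2π·64.5/60 = 6.754 rad/s, so T = P/ω = 132×10³ / 6.754 = 19540 N·m.
Under the same torque, τ_max = 16T/(πd³) is largest where d is smallest — segment AB (d = 154 mm).
τ_max = 16·19540/(π·(0.154)³) = 2.725×10^7 Pa.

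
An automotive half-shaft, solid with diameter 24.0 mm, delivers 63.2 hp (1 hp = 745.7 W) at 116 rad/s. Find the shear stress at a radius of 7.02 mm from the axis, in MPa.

ω = 116 rad/s, so T = P/ω = 63.2×745.7 / 116.0 = 406.3 N·m.
J = πd⁴/32 = π(0.0240)⁴/32 = 3.257×10^-8 m⁴.
Shear stress varies linearly with radius: τ = T·r/J = 406.3 × 0.00702 / 3.257×10^-8 = 8.756×10^7 Pa.

87.6 MPa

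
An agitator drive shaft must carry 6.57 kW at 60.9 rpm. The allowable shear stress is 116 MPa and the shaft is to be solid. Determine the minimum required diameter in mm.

ω = 2π·60.9/60 = 6.377 rad/s, so T = P/ω = 6.57×10³ / 6.377 = 1030 N·m.
For a solid shaft τ_max = 16T/(πd³), so d = (16T/(π τ_allow))^(1/3) = (16·1030/(π·1.16×10^8))^(1/3) = 0.03563 m.

35.6 mm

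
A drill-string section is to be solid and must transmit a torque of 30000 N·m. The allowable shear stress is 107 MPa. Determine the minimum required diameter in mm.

For a solid shaft τ_max = 16T/(πd³), so d = (16T/(π τ_allow))^(1/3) = (16·30000/(π·1.07×10^8))^(1/3) = 0.1126 m.

113 mm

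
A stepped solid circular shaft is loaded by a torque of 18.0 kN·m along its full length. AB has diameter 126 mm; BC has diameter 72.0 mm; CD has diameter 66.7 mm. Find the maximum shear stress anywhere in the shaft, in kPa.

Under the same torque, τ_max = 16T/(πd³) is largest where d is smallest — segment CD (d = 66.7 mm).
τ_max = 16·18000/(π·(0.0667)³) = 3.089×10^8 Pa.

309000 kPa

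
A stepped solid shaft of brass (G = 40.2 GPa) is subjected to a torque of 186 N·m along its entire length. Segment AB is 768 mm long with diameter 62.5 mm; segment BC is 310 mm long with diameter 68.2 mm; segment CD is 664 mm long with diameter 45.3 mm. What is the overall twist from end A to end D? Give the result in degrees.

J_AB = π(0.0625)⁴/32 = 1.50×10^-6 m⁴; J_BC = π(0.0682)⁴/32 = 2.12×10^-6 m⁴; J_CD = π(0.0453)⁴/32 = 4.13×10^-7 m⁴.
θ = (T/G)·Σ L_i/J_i = (186.0/40.2×10⁹)·(0.768/1.50×10^-6 + 0.310/2.12×10^-6 + 0.664/4.13×10^-7) = 0.01048 rad.

0.600°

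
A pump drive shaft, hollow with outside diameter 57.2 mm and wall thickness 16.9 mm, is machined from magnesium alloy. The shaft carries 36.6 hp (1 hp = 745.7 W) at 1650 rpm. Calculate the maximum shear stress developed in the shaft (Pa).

4.42e6 Pa

ω = 2π·1650/60 = 172.8 rad/s, so T = P/ω = 36.6×745.7 / 172.8 = 158.0 N·m.
J = π(d_o⁴ − d_i⁴)/32 = π(0.0572⁴ − 0.0234⁴)/32 = 1.022×10^-6 m⁴.
τ_max = T·r/J = 158.0 × 0.0286 / 1.022×10^-6 = 4.422×10^6 Pa.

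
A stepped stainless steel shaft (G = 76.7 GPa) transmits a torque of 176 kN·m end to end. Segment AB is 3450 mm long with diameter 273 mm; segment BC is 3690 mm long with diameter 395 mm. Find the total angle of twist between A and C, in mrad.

18.1 mrad

J_AB = π(0.273)⁴/32 = 5.45×10^-4 m⁴; J_BC = π(0.395)⁴/32 = 2.39×10^-3 m⁴.
θ = (T/G)·Σ L_i/J_i = (176000/76.7×10⁹)·(3.45/5.45×10^-4 + 3.69/2.39×10^-3) = 0.01806 rad.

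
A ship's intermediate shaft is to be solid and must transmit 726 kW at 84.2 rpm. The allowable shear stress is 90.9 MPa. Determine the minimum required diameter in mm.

166 mm

ω = 2π·84.2/60 = 8.817 rad/s, so T = P/ω = 726×10³ / 8.817 = 82340 N·m.
For a solid shaft τ_max = 16T/(πd³), so d = (16T/(π τ_allow))^(1/3) = (16·82340/(π·9.09×10^7))^(1/3) = 0.1665 m.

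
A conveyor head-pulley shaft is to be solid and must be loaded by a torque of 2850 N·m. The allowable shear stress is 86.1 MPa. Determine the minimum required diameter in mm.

55.2 mm

For a solid shaft τ_max = 16T/(πd³), so d = (16T/(π τ_allow))^(1/3) = (16·2850/(π·8.61×10^7))^(1/3) = 0.05524 m.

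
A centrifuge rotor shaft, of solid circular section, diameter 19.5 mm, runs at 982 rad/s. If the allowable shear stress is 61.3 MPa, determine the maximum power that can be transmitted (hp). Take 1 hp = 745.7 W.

J = πd⁴/32 = π(0.0195)⁴/32 = 1.420×10^-8 m⁴.
T_max = τ_allow·J/r = 6.13×10^7 × 1.420×10^-8 / 0.00975 = 89.25 N·m.
ω = 982 rad/s, so P_max = T_max·ω = 8.764×10^4 W.

118 hp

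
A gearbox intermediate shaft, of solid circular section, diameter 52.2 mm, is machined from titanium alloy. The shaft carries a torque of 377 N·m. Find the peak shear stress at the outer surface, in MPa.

J = πd⁴/32 = π(0.0522)⁴/32 = 7.289×10^-7 m⁴.
τ_max = T·r/J = 377.0 × 0.0261 / 7.289×10^-7 = 1.350×10^7 Pa.

13.5 MPa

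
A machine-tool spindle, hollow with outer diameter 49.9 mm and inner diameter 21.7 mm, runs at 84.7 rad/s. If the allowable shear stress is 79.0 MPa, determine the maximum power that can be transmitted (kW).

157 kW

J = π(d_o⁴ − d_i⁴)/32 = π(0.0499⁴ − 0.0217⁴)/32 = 5.869×10^-7 m⁴.
T_max = τ_allow·J/r = 7.90×10^7 × 5.869×10^-7 / 0.0249 = 1858 N·m.
ω = 84.7 rad/s, so P_max = T_max·ω = 1.574×10^5 W.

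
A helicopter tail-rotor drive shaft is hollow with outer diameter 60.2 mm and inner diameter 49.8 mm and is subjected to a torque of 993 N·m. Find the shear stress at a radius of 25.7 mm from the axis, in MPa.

37.2 MPa

J = π(d_o⁴ − d_i⁴)/32 = π(0.0602⁴ − 0.0498⁴)/32 = 6.856×10^-7 m⁴.
Shear stress varies linearly with radius: τ = T·r/J = 993.0 × 0.0257 / 6.856×10^-7 = 3.723×10^7 Pa.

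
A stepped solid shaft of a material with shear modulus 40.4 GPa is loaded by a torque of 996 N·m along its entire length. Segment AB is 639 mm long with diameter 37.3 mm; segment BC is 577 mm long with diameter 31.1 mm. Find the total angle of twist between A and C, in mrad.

238 mrad

J_AB = π(0.0373)⁴/32 = 1.90×10^-7 m⁴; J_BC = π(0.0311)⁴/32 = 9.18×10^-8 m⁴.
θ = (T/G)·Σ L_i/J_i = (996.0/40.4×10⁹)·(0.639/1.90×10^-7 + 0.577/9.18×10^-8) = 0.2378 rad.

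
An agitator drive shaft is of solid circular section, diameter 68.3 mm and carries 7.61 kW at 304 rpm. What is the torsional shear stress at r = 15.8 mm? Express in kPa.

1770 kPa

ω = 2π·304/60 = 31.83 rad/s, so T = P/ω = 7.61×10³ / 31.83 = 239.0 N·m.
J = πd⁴/32 = π(0.0683)⁴/32 = 2.136×10^-6 m⁴.
Shear stress varies linearly with radius: τ = T·r/J = 239.0 × 0.0158 / 2.136×10^-6 = 1.768×10^6 Pa.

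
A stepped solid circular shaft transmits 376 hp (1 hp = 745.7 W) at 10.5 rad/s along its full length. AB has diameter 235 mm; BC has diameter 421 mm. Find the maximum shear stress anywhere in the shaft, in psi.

1520 psi

ω = 10.5 rad/s, so T = P/ω = 376×745.7 / 10.50 = 26700 N·m.
Under the same torque, τ_max = 16T/(πd³) is largest where d is smallest — segment AB (d = 235 mm).
τ_max = 16·26700/(π·(0.235)³) = 1.048×10^7 Pa.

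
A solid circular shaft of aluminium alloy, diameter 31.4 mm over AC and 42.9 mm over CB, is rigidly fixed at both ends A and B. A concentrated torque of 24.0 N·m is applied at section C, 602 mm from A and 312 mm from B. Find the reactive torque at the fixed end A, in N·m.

3.11 N·m

Compatibility: T_A·a/J_AC = T_B·b/J_CB with T_A + T_B = T₀.
J_AC = 9.54×10^-8 m⁴, J_CB = 3.33×10^-7 m⁴, so T_A = T₀·(J_AC/a)/((J_AC/a)+(J_CB/b)) = 3.108 N·m, T_B = 20.89 N·m.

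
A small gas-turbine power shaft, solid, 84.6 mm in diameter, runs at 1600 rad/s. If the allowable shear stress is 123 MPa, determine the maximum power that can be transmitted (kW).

J = πd⁴/32 = π(0.0846)⁴/32 = 5.029×10^-6 m⁴.
T_max = τ_allow·J/r = 1.23×10^8 × 5.029×10^-6 / 0.0423 = 14620 N·m.
ω = 1600 rad/s, so P_max = T_max·ω = 2.340×10^7 W.

23400 kW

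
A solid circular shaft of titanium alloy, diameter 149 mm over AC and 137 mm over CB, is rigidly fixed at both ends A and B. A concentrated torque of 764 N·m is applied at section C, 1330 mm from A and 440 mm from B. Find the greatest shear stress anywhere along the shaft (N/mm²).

1.03 N/mm²

Compatibility: T_A·a/J_AC = T_B·b/J_CB with T_A + T_B = T₀.
J_AC = 4.84×10^-5 m⁴, J_CB = 3.46×10^-5 m⁴, so T_A = T₀·(J_AC/a)/((J_AC/a)+(J_CB/b)) = 241.7 N·m, T_B = 522.3 N·m.
τ in each portion: τ_AC = 3.72×10^5 Pa, τ_CB = 1.03×10^6 Pa; maximum is in CB.
τ_max = T_CB·r/J = 522.3·0.0685/3.46×10^-5 = 1.034×10^6 Pa.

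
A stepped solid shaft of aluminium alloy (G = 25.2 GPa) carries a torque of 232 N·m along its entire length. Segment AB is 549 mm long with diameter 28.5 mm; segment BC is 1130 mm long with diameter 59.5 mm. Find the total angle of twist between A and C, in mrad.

86.5 mrad

J_AB = π(0.0285)⁴/32 = 6.48×10^-8 m⁴; J_BC = π(0.0595)⁴/32 = 1.23×10^-6 m⁴.
θ = (T/G)·Σ L_i/J_i = (232.0/25.2×10⁹)·(0.549/6.48×10^-8 + 1.13/1.23×10^-6) = 0.08649 rad.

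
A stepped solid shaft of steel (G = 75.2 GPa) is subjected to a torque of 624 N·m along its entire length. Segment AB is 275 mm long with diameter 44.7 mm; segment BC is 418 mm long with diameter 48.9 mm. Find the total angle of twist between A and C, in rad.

J_AB = π(0.0447)⁴/32 = 3.92×10^-7 m⁴; J_BC = π(0.0489)⁴/32 = 5.61×10^-7 m⁴.
θ = (T/G)·Σ L_i/J_i = (624.0/75.2×10⁹)·(0.275/3.92×10^-7 + 0.418/5.61×10^-7) = 0.01200 rad.

0.0120 rad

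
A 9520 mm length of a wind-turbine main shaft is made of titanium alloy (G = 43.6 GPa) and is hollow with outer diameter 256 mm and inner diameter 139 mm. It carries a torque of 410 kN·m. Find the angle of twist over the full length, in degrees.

13.3°

J = π(d_o⁴ − d_i⁴)/32 = π(0.256⁴ − 0.139⁴)/32 = 3.850×10^-4 m⁴.
θ = T·L/(G·J) = 410000 × 9.52 / (43.6×10⁹ × 3.850×10^-4) = 0.2325 rad.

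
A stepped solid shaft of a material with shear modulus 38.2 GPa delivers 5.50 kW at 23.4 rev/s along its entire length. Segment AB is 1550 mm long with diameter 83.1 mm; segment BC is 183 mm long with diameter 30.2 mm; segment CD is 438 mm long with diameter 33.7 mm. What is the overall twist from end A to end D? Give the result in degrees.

0.338°

ω = 2π·23.4 = 147.0 rad/s, so T = P/ω = 5.50×10³ / 147.0 = 37.41 N·m.
J_AB = π(0.0831)⁴/32 = 4.68×10^-6 m⁴; J_BC = π(0.0302)⁴/32 = 8.17×10^-8 m⁴; J_CD = π(0.0337)⁴/32 = 1.27×10^-7 m⁴.
θ = (T/G)·Σ L_i/J_i = (37.41/38.2×10⁹)·(1.55/4.68×10^-6 + 0.183/8.17×10^-8 + 0.438/1.27×10^-7) = 5.906×10^-3 rad.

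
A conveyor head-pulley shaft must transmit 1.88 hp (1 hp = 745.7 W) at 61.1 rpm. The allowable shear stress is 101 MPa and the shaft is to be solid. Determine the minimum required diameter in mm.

22.3 mm

ω = 2π·61.1/60 = 6.398 rad/s, so T = P/ω = 1.88×745.7 / 6.398 = 219.1 N·m.
For a solid shaft τ_max = 16T/(πd³), so d = (16T/(π τ_allow))^(1/3) = (16·219.1/(π·1.01×10^8))^(1/3) = 0.02227 m.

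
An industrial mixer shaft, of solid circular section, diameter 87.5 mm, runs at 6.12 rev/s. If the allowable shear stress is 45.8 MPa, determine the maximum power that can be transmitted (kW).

232 kW

J = πd⁴/32 = π(0.0875)⁴/32 = 5.755×10^-6 m⁴.
T_max = τ_allow·J/r = 4.58×10^7 × 5.755×10^-6 / 0.0437 = 6024 N·m.
ω = 2π·6.12 = 38.45 rad/s, so P_max = T_max·ω = 2.317×10^5 W.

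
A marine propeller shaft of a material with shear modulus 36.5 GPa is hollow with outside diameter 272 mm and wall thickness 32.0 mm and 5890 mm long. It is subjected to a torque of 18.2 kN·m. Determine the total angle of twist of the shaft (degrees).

0.476°

J = π(d_o⁴ − d_i⁴)/32 = π(0.272⁴ − 0.208⁴)/32 = 3.536×10^-4 m⁴.
θ = T·L/(G·J) = 18200 × 5.89 / (36.5×10⁹ × 3.536×10^-4) = 8.306×10^-3 rad.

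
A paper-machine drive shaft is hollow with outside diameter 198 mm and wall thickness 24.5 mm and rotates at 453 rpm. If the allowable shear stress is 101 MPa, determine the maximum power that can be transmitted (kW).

J = π(d_o⁴ − d_i⁴)/32 = π(0.198⁴ − 0.149⁴)/32 = 1.025×10^-4 m⁴.
T_max = τ_allow·J/r = 1.01×10^8 × 1.025×10^-4 / 0.0990 = 104600 N·m.
ω = 2π·453/60 = 47.44 rad/s, so P_max = T_max·ω = 4.961×10^6 W.

4960 kW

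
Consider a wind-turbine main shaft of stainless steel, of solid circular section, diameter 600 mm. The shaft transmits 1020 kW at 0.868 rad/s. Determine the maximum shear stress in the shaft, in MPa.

27.7 MPa

ω = 0.868 rad/s, so T = P/ω = 1020×10³ / 0.8680 = 1.175e6 N·m.
J = πd⁴/32 = π(0.600)⁴/32 = 0.01272 m⁴.
τ_max = T·r/J = 1.175e6 × 0.300 / 0.01272 = 2.771×10^7 Pa.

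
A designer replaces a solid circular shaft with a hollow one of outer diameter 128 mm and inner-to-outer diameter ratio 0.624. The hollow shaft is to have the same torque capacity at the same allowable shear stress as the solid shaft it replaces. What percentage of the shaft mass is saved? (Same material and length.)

31.9 %

Equal τ_max and T ⇒ the solid shaft needs d_s³ = d_o³(1−k⁴), so d_s = 128·(1−0.624⁴)^(1/3) = 121.2 mm.
Area ratio A_h/A_s = d_o²(1−k²)/d_s² = (1−k²)/(1−k⁴)^(2/3) = 0.6814.
Mass saving = 1 − 0.6814 = 31.9 %.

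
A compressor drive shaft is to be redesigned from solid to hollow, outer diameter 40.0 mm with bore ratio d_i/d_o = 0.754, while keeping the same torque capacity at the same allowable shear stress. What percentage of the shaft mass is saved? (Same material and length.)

44.0 %

Equal τ_max and T ⇒ the solid shaft needs d_s³ = d_o³(1−k⁴), so d_s = 40.0·(1−0.754⁴)^(1/3) = 35.12 mm.
Area ratio A_h/A_s = d_o²(1−k²)/d_s² = (1−k²)/(1−k⁴)^(2/3) = 0.5598.
Mass saving = 1 − 0.5598 = 44.0 %.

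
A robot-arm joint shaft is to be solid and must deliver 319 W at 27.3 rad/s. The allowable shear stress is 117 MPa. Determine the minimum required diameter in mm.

ω = 27.3 rad/s, so T = P/ω = 319 / 27.30 = 11.68 N·m.
For a solid shaft τ_max = 16T/(πd³), so d = (16T/(π τ_allow))^(1/3) = (16·11.68/(π·1.17×10^8))^(1/3) = 0.007982 m.

7.98 mm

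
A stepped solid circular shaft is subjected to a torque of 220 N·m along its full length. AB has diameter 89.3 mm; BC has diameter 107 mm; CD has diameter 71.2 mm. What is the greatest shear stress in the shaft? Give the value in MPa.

Under the same torque, τ_max = 16T/(πd³) is largest where d is smallest — segment CD (d = 71.2 mm).
τ_max = 16·220.0/(π·(0.0712)³) = 3.104×10^6 Pa.

3.10 MPa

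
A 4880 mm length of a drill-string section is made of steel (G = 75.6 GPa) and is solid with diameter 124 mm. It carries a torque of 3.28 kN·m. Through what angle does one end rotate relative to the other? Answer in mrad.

9.12 mrad

J = πd⁴/32 = π(0.124)⁴/32 = 2.321×10^-5 m⁴.
θ = T·L/(G·J) = 3280 × 4.88 / (75.6×10⁹ × 2.321×10^-5) = 9.122×10^-3 rad.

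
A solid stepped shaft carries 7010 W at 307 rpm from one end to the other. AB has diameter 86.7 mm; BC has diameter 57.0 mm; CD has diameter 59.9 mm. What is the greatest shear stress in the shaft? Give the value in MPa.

6.00 MPa

ω = 2π·307/60 = 32.15 rad/s, so T = P/ω = 7010 / 32.15 = 218.0 N·m.
Under the same torque, τ_max = 16T/(πd³) is largest where d is smallest — segment BC (d = 57.0 mm).
τ_max = 16·218.0/(π·(0.0570)³) = 5.996×10^6 Pa.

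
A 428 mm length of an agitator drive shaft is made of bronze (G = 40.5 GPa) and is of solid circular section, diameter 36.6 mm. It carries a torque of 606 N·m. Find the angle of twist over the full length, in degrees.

2.08°

J = πd⁴/32 = π(0.0366)⁴/32 = 1.762×10^-7 m⁴.
θ = T·L/(G·J) = 606.0 × 0.428 / (40.5×10⁹ × 1.762×10^-7) = 0.03635 rad.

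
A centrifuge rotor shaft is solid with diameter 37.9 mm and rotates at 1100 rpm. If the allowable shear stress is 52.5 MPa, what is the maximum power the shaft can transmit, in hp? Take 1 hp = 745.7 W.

J = πd⁴/32 = π(0.0379)⁴/32 = 2.026×10^-7 m⁴.
T_max = τ_allow·J/r = 5.25×10^7 × 2.026×10^-7 / 0.0189 = 561.2 N·m.
ω = 2π·1100/60 = 115.2 rad/s, so P_max = T_max·ω = 6.464×10^4 W.

86.7 hp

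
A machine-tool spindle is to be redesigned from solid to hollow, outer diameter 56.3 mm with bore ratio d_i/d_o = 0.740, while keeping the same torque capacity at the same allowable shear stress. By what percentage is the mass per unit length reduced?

42.6 %

Equal τ_max and T ⇒ the solid shaft needs d_s³ = d_o³(1−k⁴), so d_s = 56.3·(1−0.740⁴)^(1/3) = 49.99 mm.
Area ratio A_h/A_s = d_o²(1−k²)/d_s² = (1−k²)/(1−k⁴)^(2/3) = 0.5738.
Mass saving = 1 − 0.5738 = 42.6 %.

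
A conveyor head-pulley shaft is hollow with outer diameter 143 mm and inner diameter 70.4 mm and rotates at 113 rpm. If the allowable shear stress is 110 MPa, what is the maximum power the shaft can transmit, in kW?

J = π(d_o⁴ − d_i⁴)/32 = π(0.143⁴ − 0.0704⁴)/32 = 3.864×10^-5 m⁴.
T_max = τ_allow·J/r = 1.10×10^8 × 3.864×10^-5 / 0.0715 = 59450 N·m.
ω = 2π·113/60 = 11.83 rad/s, so P_max = T_max·ω = 7.035×10^5 W.

703 kW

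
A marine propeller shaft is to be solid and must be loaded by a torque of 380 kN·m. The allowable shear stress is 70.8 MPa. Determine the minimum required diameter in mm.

For a solid shaft τ_max = 16T/(πd³), so d = (16T/(π τ_allow))^(1/3) = (16·380000/(π·7.08×10^7))^(1/3) = 0.3012 m.

301 mm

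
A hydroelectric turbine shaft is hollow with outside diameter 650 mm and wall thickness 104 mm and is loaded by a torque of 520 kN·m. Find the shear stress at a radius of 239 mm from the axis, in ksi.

J = π(d_o⁴ − d_i⁴)/32 = π(0.650⁴ − 0.442⁴)/32 = 0.01378 m⁴.
Shear stress varies linearly with radius: τ = T·r/J = 520000 × 0.239 / 0.01378 = 9.020×10^6 Pa.

1.31 ksi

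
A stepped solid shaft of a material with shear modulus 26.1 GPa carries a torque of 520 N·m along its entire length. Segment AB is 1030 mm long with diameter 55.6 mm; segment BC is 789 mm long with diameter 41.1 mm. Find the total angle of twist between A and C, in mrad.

78.0 mrad

J_AB = π(0.0556)⁴/32 = 9.38×10^-7 m⁴; J_BC = π(0.0411)⁴/32 = 2.80×10^-7 m⁴.
θ = (T/G)·Σ L_i/J_i = (520.0/26.1×10⁹)·(1.03/9.38×10^-7 + 0.789/2.80×10^-7) = 0.07799 rad.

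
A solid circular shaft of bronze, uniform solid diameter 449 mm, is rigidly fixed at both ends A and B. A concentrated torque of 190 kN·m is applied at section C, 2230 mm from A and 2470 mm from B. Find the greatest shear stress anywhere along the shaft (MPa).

5.62 MPa

With uniform GJ and both ends fixed, compatibility θ_AC = θ_CB gives T_A·a = T_B·b, together with T_A + T_B = T₀.
T_A = T₀·b/(a+b) = 190000·2470/4700 = 99850 N·m; T_B = 90150 N·m.
τ in each portion: τ_AC = 5.62×10^6 Pa, τ_CB = 5.07×10^6 Pa; maximum is in AC.
τ_max = T_AC·r/J = 99850·0.225/3.99×10^-3 = 5.618×10^6 Pa.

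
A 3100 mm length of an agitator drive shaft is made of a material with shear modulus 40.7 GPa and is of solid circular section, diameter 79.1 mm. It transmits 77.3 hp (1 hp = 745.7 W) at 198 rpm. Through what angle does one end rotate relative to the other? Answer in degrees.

ω = 2π·198/60 = 20.73 rad/s, so T = P/ω = 77.3×745.7 / 20.73 = 2780 N·m.
J = πd⁴/32 = π(0.0791)⁴/32 = 3.843×10^-6 m⁴.
θ = T·L/(G·J) = 2780 × 3.10 / (40.7×10⁹ × 3.843×10^-6) = 0.05509 rad.

3.16°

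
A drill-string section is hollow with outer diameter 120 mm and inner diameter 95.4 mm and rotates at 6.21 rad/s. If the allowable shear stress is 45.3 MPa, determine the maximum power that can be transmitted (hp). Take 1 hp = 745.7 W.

76.9 hp

J = π(d_o⁴ − d_i⁴)/32 = π(0.120⁴ − 0.0954⁴)/32 = 1.223×10^-5 m⁴.
T_max = τ_allow·J/r = 4.53×10^7 × 1.223×10^-5 / 0.0600 = 9230 N·m.
ω = 6.21 rad/s, so P_max = T_max·ω = 5.732×10^4 W.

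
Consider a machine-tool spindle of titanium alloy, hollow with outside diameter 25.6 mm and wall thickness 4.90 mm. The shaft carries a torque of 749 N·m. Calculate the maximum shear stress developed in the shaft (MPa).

J = π(d_o⁴ − d_i⁴)/32 = π(0.0256⁴ − 0.0158⁴)/32 = 3.605×10^-8 m⁴.
τ_max = T·r/J = 749.0 × 0.0128 / 3.605×10^-8 = 2.660×10^8 Pa.

266 MPa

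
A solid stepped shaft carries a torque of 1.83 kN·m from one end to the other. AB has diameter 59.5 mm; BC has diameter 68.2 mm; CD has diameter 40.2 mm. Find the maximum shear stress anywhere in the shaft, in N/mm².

Under the same torque, τ_max = 16T/(πd³) is largest where d is smallest — segment CD (d = 40.2 mm).
τ_max = 16·1830/(π·(0.0402)³) = 1.435×10^8 Pa.

143 N/mm²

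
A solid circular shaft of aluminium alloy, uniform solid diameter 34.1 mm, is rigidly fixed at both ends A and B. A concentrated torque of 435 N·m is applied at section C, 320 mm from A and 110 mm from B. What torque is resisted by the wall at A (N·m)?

With uniform GJ and both ends fixed, compatibility θ_AC = θ_CB gives T_A·a = T_B·b, together with T_A + T_B = T₀.
T_A = T₀·b/(a+b) = 435.0·110/430.0 = 111.3 N·m; T_B = 323.7 N·m.

111 N·m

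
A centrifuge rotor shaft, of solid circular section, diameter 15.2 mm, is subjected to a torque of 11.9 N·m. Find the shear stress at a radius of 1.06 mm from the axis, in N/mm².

2.41 N/mm²

J = πd⁴/32 = π(0.0152)⁴/32 = 5.241×10^-9 m⁴.
Shear stress varies linearly with radius: τ = T·r/J = 11.90 × 0.00106 / 5.241×10^-9 = 2.407×10^6 Pa.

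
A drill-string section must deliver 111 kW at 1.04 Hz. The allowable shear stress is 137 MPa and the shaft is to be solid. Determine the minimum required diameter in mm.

ω = 2π·1.04 = 6.535 rad/s, so T = P/ω = 111×10³ / 6.535 = 16990 N·m.
For a solid shaft τ_max = 16T/(πd³), so d = (16T/(π τ_allow))^(1/3) = (16·16990/(π·1.37×10^8))^(1/3) = 0.08579 m.

85.8 mm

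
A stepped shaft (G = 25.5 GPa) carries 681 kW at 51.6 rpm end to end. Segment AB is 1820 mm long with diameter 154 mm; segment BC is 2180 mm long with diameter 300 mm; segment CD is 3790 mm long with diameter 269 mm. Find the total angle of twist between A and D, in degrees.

12.2°

ω = 2π·51.6/60 = 5.404 rad/s, so T = P/ω = 681×10³ / 5.404 = 126000 N·m.
J_AB = π(0.154)⁴/32 = 5.52×10^-5 m⁴; J_BC = π(0.300)⁴/32 = 7.95×10^-4 m⁴; J_CD = π(0.269)⁴/32 = 5.14×10^-4 m⁴.
θ = (T/G)·Σ L_i/J_i = (126000/25.5×10⁹)·(1.82/5.52×10^-5 + 2.18/7.95×10^-4 + 3.79/5.14×10^-4) = 0.2129 rad.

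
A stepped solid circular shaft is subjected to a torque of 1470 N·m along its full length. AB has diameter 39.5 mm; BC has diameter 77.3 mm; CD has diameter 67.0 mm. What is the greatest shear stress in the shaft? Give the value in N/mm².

Under the same torque, τ_max = 16T/(πd³) is largest where d is smallest — segment AB (d = 39.5 mm).
τ_max = 16·1470/(π·(0.0395)³) = 1.215×10^8 Pa.

121 N/mm²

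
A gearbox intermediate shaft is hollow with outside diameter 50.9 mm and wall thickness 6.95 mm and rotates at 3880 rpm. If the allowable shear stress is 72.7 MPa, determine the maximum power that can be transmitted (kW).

J = π(d_o⁴ − d_i⁴)/32 = π(0.0509⁴ − 0.0370⁴)/32 = 4.750×10^-7 m⁴.
T_max = τ_allow·J/r = 7.27×10^7 × 4.750×10^-7 / 0.0255 = 1357 N·m.
ω = 2π·3880/60 = 406.3 rad/s, so P_max = T_max·ω = 5.513×10^5 W.

551 kW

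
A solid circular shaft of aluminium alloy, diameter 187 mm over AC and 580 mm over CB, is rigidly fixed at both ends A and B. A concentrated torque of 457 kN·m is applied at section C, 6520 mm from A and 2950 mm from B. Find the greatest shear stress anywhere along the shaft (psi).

Compatibility: T_A·a/J_AC = T_B·b/J_CB with T_A + T_B = T₀.
J_AC = 1.20×10^-4 m⁴, J_CB = 0.0111 m⁴, so T_A = T₀·(J_AC/a)/((J_AC/a)+(J_CB/b)) = 2223 N·m, T_B = 454800 N·m.
τ in each portion: τ_AC = 1.73×10^6 Pa, τ_CB = 1.19×10^7 Pa; maximum is in CB.
τ_max = T_CB·r/J = 454800·0.290/0.0111 = 1.187×10^7 Pa.

1720 psi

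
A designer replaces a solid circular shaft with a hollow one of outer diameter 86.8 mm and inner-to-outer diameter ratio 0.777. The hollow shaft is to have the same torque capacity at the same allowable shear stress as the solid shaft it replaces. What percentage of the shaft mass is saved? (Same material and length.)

46.4 %

Equal τ_max and T ⇒ the solid shaft needs d_s³ = d_o³(1−k⁴), so d_s = 86.8·(1−0.777⁴)^(1/3) = 74.63 mm.
Area ratio A_h/A_s = d_o²(1−k²)/d_s² = (1−k²)/(1−k⁴)^(2/3) = 0.5361.
Mass saving = 1 − 0.5361 = 46.4 %.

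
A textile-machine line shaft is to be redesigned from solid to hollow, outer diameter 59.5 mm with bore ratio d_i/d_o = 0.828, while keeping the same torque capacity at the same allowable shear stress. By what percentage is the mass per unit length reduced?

Equal τ_max and T ⇒ the solid shaft needs d_s³ = d_o³(1−k⁴), so d_s = 59.5·(1−0.828⁴)^(1/3) = 48.15 mm.
Area ratio A_h/A_s = d_o²(1−k²)/d_s² = (1−k²)/(1−k⁴)^(2/3) = 0.4801.
Mass saving = 1 − 0.4801 = 52.0 %.

52.0 %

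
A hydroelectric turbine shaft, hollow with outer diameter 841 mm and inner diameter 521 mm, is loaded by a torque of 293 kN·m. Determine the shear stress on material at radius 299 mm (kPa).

J = π(d_o⁴ − d_i⁴)/32 = π(0.841⁴ − 0.521⁴)/32 = 0.04188 m⁴.
Shear stress varies linearly with radius: τ = T·r/J = 293000 × 0.299 / 0.04188 = 2.092×10^6 Pa.

2090 kPa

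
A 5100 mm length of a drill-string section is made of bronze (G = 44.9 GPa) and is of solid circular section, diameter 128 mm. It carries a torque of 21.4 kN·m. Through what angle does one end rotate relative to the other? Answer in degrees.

J = πd⁴/32 = π(0.128)⁴/32 = 2.635×10^-5 m⁴.
θ = T·L/(G·J) = 21400 × 5.10 / (44.9×10⁹ × 2.635×10^-5) = 0.09224 rad.

5.28°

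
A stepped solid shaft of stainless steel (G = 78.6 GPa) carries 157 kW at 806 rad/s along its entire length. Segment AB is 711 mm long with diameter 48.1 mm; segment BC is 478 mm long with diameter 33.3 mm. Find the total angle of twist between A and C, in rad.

ω = 806 rad/s, so T = P/ω = 157×10³ / 806.0 = 194.8 N·m.
J_AB = π(0.0481)⁴/32 = 5.26×10^-7 m⁴; J_BC = π(0.0333)⁴/32 = 1.21×10^-7 m⁴.
θ = (T/G)·Σ L_i/J_i = (194.8/78.6×10⁹)·(0.711/5.26×10^-7 + 0.478/1.21×10^-7) = 0.01317 rad.

0.0132 rad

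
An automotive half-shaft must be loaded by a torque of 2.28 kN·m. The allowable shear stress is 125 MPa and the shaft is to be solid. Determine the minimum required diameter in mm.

For a solid shaft τ_max = 16T/(πd³), so d = (16T/(π τ_allow))^(1/3) = (16·2280/(π·1.25×10^8))^(1/3) = 0.04529 m.

45.3 mm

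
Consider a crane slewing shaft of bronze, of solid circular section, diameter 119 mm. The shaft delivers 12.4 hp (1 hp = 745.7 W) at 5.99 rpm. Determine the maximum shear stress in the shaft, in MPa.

ω = 2π·5.99/60 = 0.6273 rad/s, so T = P/ω = 12.4×745.7 / 0.6273 = 14740 N·m.
J = πd⁴/32 = π(0.119)⁴/32 = 1.969×10^-5 m⁴.
τ_max = T·r/J = 14740 × 0.0595 / 1.969×10^-5 = 4.455×10^7 Pa.

44.6 MPa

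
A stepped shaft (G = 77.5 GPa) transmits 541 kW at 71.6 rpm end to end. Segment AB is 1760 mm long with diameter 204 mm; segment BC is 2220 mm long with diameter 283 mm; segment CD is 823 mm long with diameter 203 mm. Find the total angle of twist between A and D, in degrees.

1.00°

ω = 2π·71.6/60 = 7.498 rad/s, so T = P/ω = 541×10³ / 7.498 = 72150 N·m.
J_AB = π(0.204)⁴/32 = 1.70×10^-4 m⁴; J_BC = π(0.283)⁴/32 = 6.30×10^-4 m⁴; J_CD = π(0.203)⁴/32 = 1.67×10^-4 m⁴.
θ = (T/G)·Σ L_i/J_i = (72150/77.5×10⁹)·(1.76/1.70×10^-4 + 2.22/6.30×10^-4 + 0.823/1.67×10^-4) = 0.01752 rad.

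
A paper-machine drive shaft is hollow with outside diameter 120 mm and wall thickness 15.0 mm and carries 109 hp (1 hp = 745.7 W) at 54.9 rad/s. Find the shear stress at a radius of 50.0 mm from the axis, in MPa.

5.32 MPa

ω = 54.9 rad/s, so T = P/ω = 109×745.7 / 54.90 = 1481 N·m.
J = π(d_o⁴ − d_i⁴)/32 = π(0.120⁴ − 0.0900⁴)/32 = 1.392×10^-5 m⁴.
Shear stress varies linearly with radius: τ = T·r/J = 1481 × 0.0500 / 1.392×10^-5 = 5.319×10^6 Pa.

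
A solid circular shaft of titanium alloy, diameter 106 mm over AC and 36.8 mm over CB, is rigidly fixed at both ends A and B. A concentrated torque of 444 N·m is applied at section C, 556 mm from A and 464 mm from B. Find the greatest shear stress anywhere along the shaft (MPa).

Compatibility: T_A·a/J_AC = T_B·b/J_CB with T_A + T_B = T₀.
J_AC = 1.24×10^-5 m⁴, J_CB = 1.80×10^-7 m⁴, so T_A = T₀·(J_AC/a)/((J_AC/a)+(J_CB/b)) = 436.4 N·m, T_B = 7.596 N·m.
τ in each portion: τ_AC = 1.87×10^6 Pa, τ_CB = 7.76×10^5 Pa; maximum is in AC.
τ_max = T_AC·r/J = 436.4·0.0530/1.24×10^-5 = 1.866×10^6 Pa.

1.87 MPa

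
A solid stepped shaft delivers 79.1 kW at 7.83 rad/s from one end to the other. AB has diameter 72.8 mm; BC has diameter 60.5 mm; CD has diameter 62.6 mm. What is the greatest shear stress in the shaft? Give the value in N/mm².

232 N/mm²

ω = 7.83 rad/s, so T = P/ω = 79.1×10³ / 7.830 = 10100 N·m.
Under the same torque, τ_max = 16T/(πd³) is largest where d is smallest — segment BC (d = 60.5 mm).
τ_max = 16·10100/(π·(0.0605)³) = 2.323×10^8 Pa.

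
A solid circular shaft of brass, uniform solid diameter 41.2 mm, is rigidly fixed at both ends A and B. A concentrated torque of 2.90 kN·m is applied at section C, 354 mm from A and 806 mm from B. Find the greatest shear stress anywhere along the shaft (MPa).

147 MPa

With uniform GJ and both ends fixed, compatibility θ_AC = θ_CB gives T_A·a = T_B·b, together with T_A + T_B = T₀.
T_A = T₀·b/(a+b) = 2900·806/1160 = 2015 N·m; T_B = 885.0 N·m.
τ in each portion: τ_AC = 1.47×10^8 Pa, τ_CB = 6.44×10^7 Pa; maximum is in AC.
τ_max = T_AC·r/J = 2015·0.0206/2.83×10^-7 = 1.467×10^8 Pa.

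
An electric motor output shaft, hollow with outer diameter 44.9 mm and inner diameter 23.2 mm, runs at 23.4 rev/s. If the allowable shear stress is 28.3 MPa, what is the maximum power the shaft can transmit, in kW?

68.7 kW

J = π(d_o⁴ − d_i⁴)/32 = π(0.0449⁴ − 0.0232⁴)/32 = 3.706×10^-7 m⁴.
T_max = τ_allow·J/r = 2.83×10^7 × 3.706×10^-7 / 0.0224 = 467.1 N·m.
ω = 2π·23.4 = 147.0 rad/s, so P_max = T_max·ω = 6.868×10^4 W.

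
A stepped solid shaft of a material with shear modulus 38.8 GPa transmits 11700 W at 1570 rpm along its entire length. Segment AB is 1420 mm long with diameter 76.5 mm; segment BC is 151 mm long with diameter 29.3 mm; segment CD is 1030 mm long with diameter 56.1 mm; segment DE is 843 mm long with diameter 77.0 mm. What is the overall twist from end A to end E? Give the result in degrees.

ω = 2π·1570/60 = 164.4 rad/s, so T = P/ω = 11700 / 164.4 = 71.16 N·m.
J_AB = π(0.0765)⁴/32 = 3.36×10^-6 m⁴; J_BC = π(0.0293)⁴/32 = 7.24×10^-8 m⁴; J_CD = π(0.0561)⁴/32 = 9.72×10^-7 m⁴; J_DE = π(0.0770)⁴/32 = 3.45×10^-6 m⁴.
θ = (T/G)·Σ L_i/J_i = (71.16/38.8×10⁹)·(1.42/3.36×10^-6 + 0.151/7.24×10^-8 + 1.03/9.72×10^-7 + 0.843/3.45×10^-6) = 6.993×10^-3 rad.

0.401°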